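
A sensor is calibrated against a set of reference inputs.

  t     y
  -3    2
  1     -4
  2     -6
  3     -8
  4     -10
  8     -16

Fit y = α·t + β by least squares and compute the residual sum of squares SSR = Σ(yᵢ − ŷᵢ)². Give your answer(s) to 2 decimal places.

SSR = 0.61

AᵀA·[α, β]ᵀ = Aᵀy reads: 103·α + 15·β = -214;  15·α + 6·β = -42.
(Σt·t = 103, Σt = 15, Σ1 = 6, Σt·y = -214, Σy = -42.)
Determinant 103·6 − 15² = 393.
α = ((-214)·6 − 15·(-42))/393 = -218/131; β = (103·(-42) − 15·(-214))/393 = -372/131.
Residuals: -20/131, 66/131, 22/131, -22/131, -66/131, 20/131; SSR = 80/131.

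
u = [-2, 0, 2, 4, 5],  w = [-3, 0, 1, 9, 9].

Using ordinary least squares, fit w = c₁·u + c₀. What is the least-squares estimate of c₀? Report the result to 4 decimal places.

Sums needed: Σu·u = 49, Σu = 9, Σ1 = 5.
Right-hand side: Σu·w = 89, Σw = 16.
AᵀA·[c₁, c₀]ᵀ = Aᵀw becomes [[49, 9]; [9, 5]]·[c₁, c₀]ᵀ = [89, 16]ᵀ.
Determinant 49·5 − 9² = 164.
c₁ = (89·5 − 9·16)/164 = 301/164; c₀ = (49·16 − 9·89)/164 = -17/164.

c₀ = -0.1037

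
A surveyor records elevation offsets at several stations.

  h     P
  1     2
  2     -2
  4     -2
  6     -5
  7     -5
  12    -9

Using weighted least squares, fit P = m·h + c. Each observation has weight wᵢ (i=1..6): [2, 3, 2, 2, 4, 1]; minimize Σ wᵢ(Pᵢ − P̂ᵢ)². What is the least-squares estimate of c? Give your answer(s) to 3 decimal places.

Entries of MᵀWM: Σwᵢ·h·h = 458, Σwᵢ·h = 68, Σwᵢ·1 = 14.
Moment sums: Σwᵢ·h·P = -332, Σwᵢ·P = -45.
Normal equations: [[458, 68]; [68, 14]]·[m, c]ᵀ = [-332, -45]ᵀ.
Determinant 458·14 − 68² = 1788.
m = ((-332)·14 − 68·(-45))/1788 = -397/447; c = (458·(-45) − 68·(-332))/1788 = 983/894.

c = 1.100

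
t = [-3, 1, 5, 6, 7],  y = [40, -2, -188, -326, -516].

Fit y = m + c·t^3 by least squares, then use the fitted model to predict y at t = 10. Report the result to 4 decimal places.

With design matrix M, MᵀM = [[5, 658]; [658, 180660]] and Mᵀy = [-992, -271986]ᵀ.
Eliminating c: 180660·(row 1) − 658·(row 2) gives 470336·m = 180660·(-992) − 658·(-271986) = -247932, so m = -61983/117584.
Then c = ((-271986) − 658·(-61983/117584))/180660 = -353597/235168.
At t = 10: ŷ = (-61983/117584)·(1) + (-353597/235168)·(1000) = -176860483/117584.

ŷ = -1504.1203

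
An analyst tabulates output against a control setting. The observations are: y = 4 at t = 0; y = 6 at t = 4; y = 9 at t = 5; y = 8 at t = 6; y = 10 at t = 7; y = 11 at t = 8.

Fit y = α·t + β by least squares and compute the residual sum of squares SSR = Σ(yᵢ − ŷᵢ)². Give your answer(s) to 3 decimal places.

SSR = 3.375

From the data, Σt·t = 190, Σt = 30, Σ1 = 6.
For Xᵀy: Σt·y = 275, Σy = 48.
Eliminating β: 6·(row 1) − 30·(row 2) gives 240·α = 6·275 − 30·48 = 210, so α = 7/8.
Then β = (48 − 30·(7/8))/6 = 29/8.
Residuals: 3/8, -9/8, 1, -7/8, 1/4, 3/8; SSR = 27/8.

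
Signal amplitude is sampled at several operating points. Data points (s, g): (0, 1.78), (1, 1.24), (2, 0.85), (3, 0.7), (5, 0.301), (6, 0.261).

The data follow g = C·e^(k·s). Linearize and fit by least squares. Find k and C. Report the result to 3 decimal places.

Linearized form: ln g = k·s + ln C. From the 6 transformed points,
Sums: Σs = 17.0000, Σ(s)² = 75.0000, Σln g = -2.2713, Σs·ln g = -15.2426.
Normal system: [[75.0000, 17.0000]; [17.0000, 6]]·[k, ln C]ᵀ = [-15.2426, -2.2713]ᵀ.
Δ = 75.0000·6 − (17.0000)² = 161.0000; k = (-15.2426·6 − 17.0000·-2.2713)/161.0000 = -0.32821, ln C = (75.0000·-2.2713 − 17.0000·-15.2426)/161.0000 = 0.55138, so C = exp(0.55138) = 1.73565.

k = -0.328, C = 1.736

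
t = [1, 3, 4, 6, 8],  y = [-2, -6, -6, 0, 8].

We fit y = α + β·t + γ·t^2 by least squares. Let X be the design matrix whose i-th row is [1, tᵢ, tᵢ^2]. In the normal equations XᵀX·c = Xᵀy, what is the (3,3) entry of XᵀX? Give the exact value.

5730

Row 3 ↔ basis t^2, column 3 ↔ basis t^2, so (XᵀX)_{3,3} = Σᵢ (t^2)·(t^2) = (1)·(1) + (9)·(9) + (16)·(16) + (36)·(36) + (64)·(64) = 5730.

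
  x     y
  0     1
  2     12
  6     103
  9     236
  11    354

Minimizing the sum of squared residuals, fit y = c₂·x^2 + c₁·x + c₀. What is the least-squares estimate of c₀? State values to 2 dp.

Forming MᵀM = [[22514, 2284, 242]; [2284, 242, 28]; [242, 28, 5]] and Mᵀy = [65706, 6660, 706]ᵀ gives MᵀM·[c₂, c₁, c₀]ᵀ = Mᵀy.
Inverting the 3×3 Gram matrix, [c₂, c₁, c₀]ᵀ = [72137/23997, -24124/23997, 10680/7999]ᵀ.

c₀ = 1.34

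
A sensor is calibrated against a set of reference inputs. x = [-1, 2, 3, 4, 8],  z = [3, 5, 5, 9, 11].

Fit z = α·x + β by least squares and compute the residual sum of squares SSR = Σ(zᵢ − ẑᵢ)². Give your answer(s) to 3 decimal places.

SSR = 5.065

Setting ∂/∂α … = 0 gives: 94·α + 16·β = 146;  16·α + 5·β = 33.
(Σx·x = 94, Σx = 16, Σ1 = 5, Σx·z = 146, Σz = 33.)
Eliminating β: 5·(row 1) − 16·(row 2) gives 214·α = 5·146 − 16·33 = 202, so α = 101/107.
Then β = (33 − 16·(101/107))/5 = 383/107.
Residuals: 39/107, -50/107, -151/107, 176/107, -14/107; SSR = 542/107.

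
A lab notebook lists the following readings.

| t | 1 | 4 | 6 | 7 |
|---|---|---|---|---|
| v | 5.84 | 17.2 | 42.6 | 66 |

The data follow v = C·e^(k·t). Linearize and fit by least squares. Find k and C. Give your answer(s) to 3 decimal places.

Linearized form: ln v = k·t + ln C. From the 4 transformed points,
XᵀX = [[102.0000, 18.0000]; [18.0000, 4]], rhs = [64.9831, 12.5511]ᵀ  (here Σt = 18.0000, Σ(t)² = 102.0000, Σln v = 12.5511, Σt·ln v = 64.9831).
Solving (det = 84.0000): k = 0.40490, ln C = 1.31574, so C = exp(1.31574) = 3.72749.

k = 0.405, C = 3.727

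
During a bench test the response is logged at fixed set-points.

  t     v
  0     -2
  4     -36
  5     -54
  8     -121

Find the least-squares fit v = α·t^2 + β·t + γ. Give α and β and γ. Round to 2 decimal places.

α = -1.55, β = -2.51, γ = -1.92

Entries of XᵀX: Σt^2·t^2 = 4977, Σt^2·t = 701, Σt^2 = 105, Σt·t = 105, Σt = 17, Σ1 = 4.
And Σt^2·v = -9670, Σt·v = -1382, Σv = -213.
XᵀX·[α, β, γ]ᵀ = Xᵀv becomes [[4977, 701, 105]; [701, 105, 17]; [105, 17, 4]]·[α, β, γ]ᵀ = [-9670, -1382, -213]ᵀ.
Row-reducing yields α = -12127/7832, β = -19681/7832, γ = -3769/1958.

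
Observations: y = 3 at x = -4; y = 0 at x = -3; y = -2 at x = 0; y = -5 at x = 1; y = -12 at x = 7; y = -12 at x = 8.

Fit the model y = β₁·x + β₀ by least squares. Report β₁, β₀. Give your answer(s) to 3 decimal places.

Sums needed: Σx·x = 139, Σx = 9, Σ1 = 6.
For Mᵀy: Σx·y = -197, Σy = -28.
MᵀM·[β₁, β₀]ᵀ = Mᵀy becomes [[139, 9]; [9, 6]]·[β₁, β₀]ᵀ = [-197, -28]ᵀ.
Determinant 139·6 − 9² = 753.
β₁ = ((-197)·6 − 9·(-28))/753 = -310/251; β₀ = (139·(-28) − 9·(-197))/753 = -2119/753.

β₁ = -1.235, β₀ = -2.814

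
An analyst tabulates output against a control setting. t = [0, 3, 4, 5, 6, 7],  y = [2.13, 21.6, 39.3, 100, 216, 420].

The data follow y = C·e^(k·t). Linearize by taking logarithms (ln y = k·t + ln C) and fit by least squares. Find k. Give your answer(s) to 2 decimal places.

Let Y = ln y. Fitting Y = k·t + ln C by least squares:
XᵀX = [[135.0000, 25.0000]; [25.0000, 6]], rhs = [121.4623, 23.5207]ᵀ  (here Σt = 25.0000, Σ(t)² = 135.0000, Σln y = 23.5207, Σt·ln y = 121.4623).
Slope k = (n·Σt·ln y − Σt·Σln y)/(n·Σ(t)² − (Σt)²) = (6·121.4623 − 25.0000·23.5207)/185.0000 = 0.76084; ln C = (Σln y − k·Σt)/n = 0.74996.

k = 0.76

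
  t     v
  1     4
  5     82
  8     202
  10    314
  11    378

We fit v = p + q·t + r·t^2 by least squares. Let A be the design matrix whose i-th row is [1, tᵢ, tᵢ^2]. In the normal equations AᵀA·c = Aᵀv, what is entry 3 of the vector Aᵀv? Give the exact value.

Entry 3 ↔ basis t^2, so (Aᵀv)_{3} = Σᵢ (t^2)·vᵢ = (1)·(4) + (25)·(82) + (64)·(202) + (100)·(314) + (121)·(378) = 92120.

92120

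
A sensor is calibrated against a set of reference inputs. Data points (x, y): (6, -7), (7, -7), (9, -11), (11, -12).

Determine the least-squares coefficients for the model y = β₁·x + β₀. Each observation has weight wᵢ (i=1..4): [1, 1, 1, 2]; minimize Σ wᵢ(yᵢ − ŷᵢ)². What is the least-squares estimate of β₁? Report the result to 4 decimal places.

β₁ = -1.0962

The normal equations are: 408·β₁ + 44·β₀ = -454;  44·β₁ + 5·β₀ = -49.
(Σwᵢ·x·x = 408, Σwᵢ·x = 44, Σwᵢ·1 = 5, Σwᵢ·x·y = -454, Σwᵢ·y = -49.)
Determinant 408·5 − 44² = 104.
β₁ = ((-454)·5 − 44·(-49))/104 = -57/52; β₀ = (408·(-49) − 44·(-454))/104 = -2/13.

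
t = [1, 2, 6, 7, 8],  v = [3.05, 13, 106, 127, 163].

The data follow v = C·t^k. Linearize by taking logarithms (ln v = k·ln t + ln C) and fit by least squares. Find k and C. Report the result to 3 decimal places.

Let Y = ln v. Fitting Y = k·ln t + ln C by least squares:
Σln t = 6.5103, Σ(ln t)² = 11.8015, Σln v = 18.2815, Σln t·ln v = 30.1522.
Equations: 11.8015·k + 6.5103·ln C = 30.1522;  6.5103·k + 5·ln C = 18.2815.
Δ = 11.8015·5 − (6.5103)² = 16.6240; k = (30.1522·5 − 6.5103·18.2815)/16.6240 = 1.90951, ln C = (11.8015·18.2815 − 6.5103·30.1522)/16.6240 = 1.17002, so C = exp(1.17002) = 3.22204.

k = 1.910, C = 3.222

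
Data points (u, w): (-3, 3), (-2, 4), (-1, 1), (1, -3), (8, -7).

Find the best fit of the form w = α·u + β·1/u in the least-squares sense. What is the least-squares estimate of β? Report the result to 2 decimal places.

β = -1.46

Sums needed: Σu·u = 79, Σu·1/u = 5, Σ1/u·1/u = 1369/576.
For Aᵀw: Σu·w = -77, Σ1/u·w = -63/8.
AᵀA·[α, β]ᵀ = Aᵀw becomes [[79, 5]; [5, 1369/576]]·[α, β]ᵀ = [-77, -63/8]ᵀ.
det = 79·(1369/576) − 5² = 93751/576.
α = ((-77)·(1369/576) − 5·(-63/8))/(93751/576) = -11819/13393; β = (79·(-63/8) − 5·(-77))/(93751/576) = -19512/13393.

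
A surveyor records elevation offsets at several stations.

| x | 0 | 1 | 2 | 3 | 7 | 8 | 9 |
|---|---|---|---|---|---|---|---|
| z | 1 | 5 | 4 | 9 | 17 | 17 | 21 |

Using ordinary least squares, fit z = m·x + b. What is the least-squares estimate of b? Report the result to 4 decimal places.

b = 1.5683

With design matrix M, MᵀM = [[208, 30]; [30, 7]] and Mᵀz = [484, 74]ᵀ.
Eliminating b: 7·(row 1) − 30·(row 2) gives 556·m = 7·484 − 30·74 = 1168, so m = 292/139.
Then b = (74 − 30·(292/139))/7 = 218/139.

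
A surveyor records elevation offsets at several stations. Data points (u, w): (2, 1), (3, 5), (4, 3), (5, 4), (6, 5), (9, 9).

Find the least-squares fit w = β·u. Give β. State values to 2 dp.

The normal system XᵀX·[β]ᵀ = Xᵀw is [[171]]·[β]ᵀ = [160]ᵀ.
Hence β = 160 / 171 ≈ 0.935673.

β = 0.94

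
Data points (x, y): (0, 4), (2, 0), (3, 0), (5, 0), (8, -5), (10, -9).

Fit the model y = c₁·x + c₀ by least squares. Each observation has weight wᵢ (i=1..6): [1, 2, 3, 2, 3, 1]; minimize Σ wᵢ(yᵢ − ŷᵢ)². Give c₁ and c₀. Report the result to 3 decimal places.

The normal equations are: 377·c₁ + 57·c₀ = -210;  57·c₁ + 12·c₀ = -20.
det = 377·12 − 57² = 1275.
c₁ = ((-210)·12 − 57·(-20))/1275 = -92/85; c₀ = (377·(-20) − 57·(-210))/1275 = 886/255.

c₁ = -1.082, c₀ = 3.475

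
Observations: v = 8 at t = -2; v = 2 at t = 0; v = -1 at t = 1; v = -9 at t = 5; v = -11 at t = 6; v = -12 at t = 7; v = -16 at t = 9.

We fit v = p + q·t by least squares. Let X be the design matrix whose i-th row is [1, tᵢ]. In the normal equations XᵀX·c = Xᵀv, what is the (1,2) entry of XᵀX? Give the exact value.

26

Row 1 ↔ basis 1, column 2 ↔ basis t, so (XᵀX)_{1,2} = Σᵢ t = (1)·(-2) + (1)·(0) + (1)·(1) + (1)·(5) + (1)·(6) + (1)·(7) + (1)·(9) = 26.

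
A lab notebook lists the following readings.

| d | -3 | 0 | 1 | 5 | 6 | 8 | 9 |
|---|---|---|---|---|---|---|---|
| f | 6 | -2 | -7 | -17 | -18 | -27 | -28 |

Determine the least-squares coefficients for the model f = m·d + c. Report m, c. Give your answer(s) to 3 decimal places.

Compute the Gram sums: Σd·d = 216, Σd = 26, Σ1 = 7.
And Σd·f = -686, Σf = -93.
Normal equations: [[216, 26]; [26, 7]]·[m, c]ᵀ = [-686, -93]ᵀ.
Determinant 216·7 − 26² = 836.
m = ((-686)·7 − 26·(-93))/836 = -596/209; c = (216·(-93) − 26·(-686))/836 = -563/209.

m = -2.852, c = -2.694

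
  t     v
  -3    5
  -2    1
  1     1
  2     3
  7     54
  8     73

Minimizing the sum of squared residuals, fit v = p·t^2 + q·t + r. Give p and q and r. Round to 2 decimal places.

p = 1.06, q = 0.73, r = -1.98

Forming XᵀX = [[6611, 829, 131]; [829, 131, 13]; [131, 13, 6]] and Xᵀv = [7380, 952, 137]ᵀ gives XᵀX·[p, q, r]ᵀ = Xᵀv.
Row-reducing yields p = 141215/132756, q = 97163/132756, r = -21871/11063.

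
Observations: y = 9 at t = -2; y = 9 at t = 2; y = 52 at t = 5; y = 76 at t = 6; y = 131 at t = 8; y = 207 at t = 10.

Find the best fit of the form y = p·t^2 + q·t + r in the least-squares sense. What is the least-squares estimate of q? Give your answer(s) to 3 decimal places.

q = -0.001

Setting ∂/∂p … = 0 gives: 16049·p + 1853·q + 233·r = 33192;  1853·p + 233·q + 29·r = 3834;  233·p + 29·q + 6·r = 484.
Solving the 3×3 system (Gaussian elimination) gives p = 250117/121624, q = -65/121624, r = 535/661.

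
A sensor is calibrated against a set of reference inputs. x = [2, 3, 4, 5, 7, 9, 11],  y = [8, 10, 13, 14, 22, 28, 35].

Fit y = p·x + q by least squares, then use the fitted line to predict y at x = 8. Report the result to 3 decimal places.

Compute the Gram sums: Σx·x = 305, Σx = 41, Σ1 = 7.
Moment sums: Σx·y = 959, Σy = 130.
AᵀA·[p, q]ᵀ = Aᵀy becomes [[305, 41]; [41, 7]]·[p, q]ᵀ = [959, 130]ᵀ.
Determinant 305·7 − 41² = 454.
p = (959·7 − 41·130)/454 = 1383/454; q = (305·130 − 41·959)/454 = 331/454.
At x = 8: ŷ = (1383/454)·(8) + (331/454)·(1) = 11395/454.

ŷ = 25.099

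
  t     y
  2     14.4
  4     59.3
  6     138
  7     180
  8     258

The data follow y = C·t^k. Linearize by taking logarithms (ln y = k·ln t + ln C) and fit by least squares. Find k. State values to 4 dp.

k = 2.0573

Linearized form: ln y = k·ln t + ln C. From the 5 transformed points,
Sums: Σln t = 7.8966, Σ(ln t)² = 13.7233, Σln y = 22.4230, Σln t·ln y = 37.9890.
Normal system: [[13.7233, 7.8966]; [7.8966, 5]]·[k, ln C]ᵀ = [37.9890, 22.4230]ᵀ.
Δ = 13.7233·5 − (7.8966)² = 6.2610; k = (37.9890·5 − 7.8966·22.4230)/6.2610 = 2.05728, ln C = (13.7233·22.4230 − 7.8966·37.9890)/6.2610 = 1.23552.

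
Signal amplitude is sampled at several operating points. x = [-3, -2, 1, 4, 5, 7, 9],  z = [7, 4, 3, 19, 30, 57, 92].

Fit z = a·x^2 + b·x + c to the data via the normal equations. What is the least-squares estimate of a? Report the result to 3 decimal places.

a = 1.053

Setting ∂/∂a … = 0 gives: 9941·a + 1227·b + 185·c = 11381;  1227·a + 185·b + 21·c = 1427;  185·a + 21·b + 7·c = 212.
Row-reducing yields a = 606835/576538, b = 395479/576538, c = 118323/288269.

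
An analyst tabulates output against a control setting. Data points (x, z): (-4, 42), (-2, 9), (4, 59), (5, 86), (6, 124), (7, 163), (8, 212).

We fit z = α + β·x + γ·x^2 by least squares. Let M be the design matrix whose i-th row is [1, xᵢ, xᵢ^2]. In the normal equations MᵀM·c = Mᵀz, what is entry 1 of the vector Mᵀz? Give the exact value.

695

Entry 1 ↔ basis 1, so (Mᵀz)_{1} = Σᵢ zᵢ = (1)·(42) + (1)·(9) + (1)·(59) + (1)·(86) + (1)·(124) + (1)·(163) + (1)·(212) = 695.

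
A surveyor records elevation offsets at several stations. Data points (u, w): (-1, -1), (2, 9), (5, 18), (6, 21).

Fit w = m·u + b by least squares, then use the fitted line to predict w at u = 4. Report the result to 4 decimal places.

AᵀA·[m, b]ᵀ = Aᵀw reads: 66·m + 12·b = 235;  12·m + 4·b = 47.
(Σu·u = 66, Σu = 12, Σ1 = 4, Σu·w = 235, Σw = 47.)
Eliminating b: 4·(row 1) − 12·(row 2) gives 120·m = 4·235 − 12·47 = 376, so m = 47/15.
Then b = (47 − 12·(47/15))/4 = 47/20.
At u = 4: ŵ = (47/15)·(4) + (47/20)·(1) = 893/60.

ŵ = 14.8833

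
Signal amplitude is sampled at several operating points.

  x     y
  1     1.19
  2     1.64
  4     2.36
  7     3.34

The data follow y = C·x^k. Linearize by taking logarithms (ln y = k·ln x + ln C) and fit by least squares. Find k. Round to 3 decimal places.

Let Y = ln y. Fitting Y = k·ln x + ln C by least squares:
Σln x = 4.0254, Σ(ln x)² = 6.1888, Σln y = 2.7333, Σln x·ln y = 3.8800.
Equations: 6.1888·k + 4.0254·ln C = 3.8800;  4.0254·k + 4·ln C = 2.7333.
Δ = 6.1888·4 − (4.0254)² = 8.5519; k = (3.8800·4 − 4.0254·2.7333)/8.5519 = 0.52824, ln C = (6.1888·2.7333 − 4.0254·3.8800)/8.5519 = 0.15173.

k = 0.528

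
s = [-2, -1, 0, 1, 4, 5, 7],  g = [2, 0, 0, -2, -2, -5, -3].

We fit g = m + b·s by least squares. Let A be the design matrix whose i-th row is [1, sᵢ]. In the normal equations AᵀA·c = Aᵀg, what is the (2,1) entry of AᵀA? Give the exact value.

Row 2 ↔ basis s, column 1 ↔ basis 1, so (AᵀA)_{2,1} = Σᵢ s = (-2)·(1) + (-1)·(1) + (0)·(1) + (1)·(1) + (4)·(1) + (5)·(1) + (7)·(1) = 14.

14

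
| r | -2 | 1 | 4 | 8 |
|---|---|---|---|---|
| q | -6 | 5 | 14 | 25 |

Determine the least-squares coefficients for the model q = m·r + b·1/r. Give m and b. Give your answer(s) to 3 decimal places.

m = 3.138, b = 1.560

Normal-equation sums: Σr·r = 85, Σr·1/r = 4, Σ1/r·1/r = 85/64.
And Σr·q = 273, Σ1/r·q = 117/8.
Normal equations: [[85, 4]; [4, 85/64]]·[m, b]ᵀ = [273, 117/8]ᵀ.
det = 85·(85/64) − 4² = 6201/64.
m = (273·(85/64) − 4·(117/8))/(6201/64) = 499/159; b = (85·(117/8) − 4·273)/(6201/64) = 248/159.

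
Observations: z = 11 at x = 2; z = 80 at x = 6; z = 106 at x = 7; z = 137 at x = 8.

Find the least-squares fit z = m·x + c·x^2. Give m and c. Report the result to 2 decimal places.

Normal-equation sums: Σx·x = 153, Σx·x^2 = 1079, Σx^2·x^2 = 7809.
Right-hand side: Σx·z = 2340, Σx^2·z = 16886.
MᵀM·[m, c]ᵀ = Mᵀz becomes [[153, 1079]; [1079, 7809]]·[m, c]ᵀ = [2340, 16886]ᵀ.
Eliminating c: 7809·(row 1) − 1079·(row 2) gives 30536·m = 7809·2340 − 1079·16886 = 53066, so m = 26533/15268.
Then c = (16886 − 1079·(26533/15268))/7809 = 29349/15268.

m = 1.74, c = 1.92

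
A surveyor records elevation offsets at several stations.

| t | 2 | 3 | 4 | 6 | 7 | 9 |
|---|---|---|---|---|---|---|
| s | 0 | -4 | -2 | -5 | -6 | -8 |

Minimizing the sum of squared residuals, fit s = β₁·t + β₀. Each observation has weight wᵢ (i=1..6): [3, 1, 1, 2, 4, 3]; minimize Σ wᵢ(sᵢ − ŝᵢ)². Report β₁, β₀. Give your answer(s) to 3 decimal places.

The normal equations are: 548·β₁ + 80·β₀ = -464;  80·β₁ + 14·β₀ = -64.
Determinant 548·14 − 80² = 1272.
β₁ = ((-464)·14 − 80·(-64))/1272 = -172/159; β₀ = (548·(-64) − 80·(-464))/1272 = 256/159.

β₁ = -1.082, β₀ = 1.610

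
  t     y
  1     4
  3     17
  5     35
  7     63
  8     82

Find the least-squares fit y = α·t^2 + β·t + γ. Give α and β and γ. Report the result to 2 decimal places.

The normal system XᵀX·[α, β, γ]ᵀ = Xᵀy is [[7204, 1008, 148]; [1008, 148, 24]; [148, 24, 5]]·[α, β, γ]ᵀ = [9367, 1327, 201]ᵀ.
Row-reducing yields α = 5375/5044, β = 6931/5044, γ = 200/97.

α = 1.07, β = 1.37, γ = 2.06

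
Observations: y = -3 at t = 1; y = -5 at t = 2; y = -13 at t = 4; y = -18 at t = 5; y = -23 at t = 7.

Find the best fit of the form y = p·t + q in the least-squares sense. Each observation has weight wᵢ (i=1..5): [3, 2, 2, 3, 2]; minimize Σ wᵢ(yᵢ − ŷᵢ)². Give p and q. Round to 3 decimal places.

p = -3.537, q = 0.884

Sums needed: Σwᵢ·t·t = 216, Σwᵢ·t = 44, Σwᵢ·1 = 12.
Right-hand side: Σwᵢ·t·y = -725, Σwᵢ·y = -145.
Normal equations: [[216, 44]; [44, 12]]·[p, q]ᵀ = [-725, -145]ᵀ.
det = 216·12 − 44² = 656.
p = ((-725)·12 − 44·(-145))/656 = -145/41; q = (216·(-145) − 44·(-725))/656 = 145/164.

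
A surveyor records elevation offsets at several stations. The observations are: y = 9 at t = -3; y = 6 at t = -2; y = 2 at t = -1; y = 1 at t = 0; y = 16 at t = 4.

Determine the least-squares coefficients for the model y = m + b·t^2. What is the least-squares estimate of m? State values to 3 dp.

m = 1.317

From the data, Σ1 = 5, Σt^2 = 30, Σt^2·t^2 = 354.
And Σy = 34, Σt^2·y = 363.
Determinant 5·354 − 30² = 870.
m = (34·354 − 30·363)/870 = 191/145; b = (5·363 − 30·34)/870 = 53/58.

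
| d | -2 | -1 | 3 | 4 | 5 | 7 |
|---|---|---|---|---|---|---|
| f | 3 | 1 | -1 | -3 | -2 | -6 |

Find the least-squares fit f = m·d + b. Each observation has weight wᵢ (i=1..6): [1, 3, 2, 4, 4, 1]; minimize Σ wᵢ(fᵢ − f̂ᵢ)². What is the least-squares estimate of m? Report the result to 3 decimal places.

The normal equations are: 238·m + 44·b = -145;  44·m + 15·b = -22.
Δ = 238·15 − 44² = 1634.
m = ((-145)·15 − 44·(-22))/1634 = -1207/1634; b = (238·(-22) − 44·(-145))/1634 = 572/817.

m = -0.739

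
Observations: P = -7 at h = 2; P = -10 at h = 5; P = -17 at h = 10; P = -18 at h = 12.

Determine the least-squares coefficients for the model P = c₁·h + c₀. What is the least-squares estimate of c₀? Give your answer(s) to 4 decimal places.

Entries of AᵀA: Σh·h = 273, Σh = 29, Σ1 = 4.
Right-hand side: Σh·P = -450, ΣP = -52.
Normal equations: [[273, 29]; [29, 4]]·[c₁, c₀]ᵀ = [-450, -52]ᵀ.
Eliminating c₀: 4·(row 1) − 29·(row 2) gives 251·c₁ = 4·(-450) − 29·(-52) = -292, so c₁ = -292/251.
Then c₀ = ((-52) − 29·(-292/251))/4 = -1146/251.

c₀ = -4.5657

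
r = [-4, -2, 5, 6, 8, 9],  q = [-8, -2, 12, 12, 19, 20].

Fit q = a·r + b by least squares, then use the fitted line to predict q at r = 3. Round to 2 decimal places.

Entries of MᵀM: Σr·r = 226, Σr = 22, Σ1 = 6.
For Mᵀq: Σr·q = 500, Σq = 53.
Normal equations: [[226, 22]; [22, 6]]·[a, b]ᵀ = [500, 53]ᵀ.
Δ = 226·6 − 22² = 872.
a = (500·6 − 22·53)/872 = 917/436; b = (226·53 − 22·500)/872 = 489/436.
At r = 3: q̂ = (917/436)·(3) + (489/436)·(1) = 810/109.

q̂ = 7.43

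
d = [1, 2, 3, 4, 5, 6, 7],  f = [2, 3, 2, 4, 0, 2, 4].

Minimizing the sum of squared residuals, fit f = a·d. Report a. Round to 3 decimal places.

a = 0.500

Sums needed: Σd·d = 140.
For Xᵀf: Σd·f = 70.
Normal equations: [[140]]·[a]ᵀ = [70]ᵀ.
Hence a = 70 / 140 ≈ 0.5.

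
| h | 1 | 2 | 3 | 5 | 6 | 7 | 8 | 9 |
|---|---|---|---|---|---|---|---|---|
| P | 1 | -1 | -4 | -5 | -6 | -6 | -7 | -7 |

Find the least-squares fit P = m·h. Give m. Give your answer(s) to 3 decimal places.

m = -0.874

From the data, Σh·h = 269.
Moment sums: Σh·P = -235.
So AᵀA·[m]ᵀ = AᵀP: [[269]]·[m]ᵀ = [-235]ᵀ.
Hence m = -235 / 269 ≈ -0.873606.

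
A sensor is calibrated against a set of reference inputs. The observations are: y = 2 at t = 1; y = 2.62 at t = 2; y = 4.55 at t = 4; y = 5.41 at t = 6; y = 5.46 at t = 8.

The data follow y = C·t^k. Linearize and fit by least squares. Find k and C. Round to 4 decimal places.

With ln yᵢ as the transformed response and ln tᵢ as the regressor:
Σln t = 5.9506, Σ(ln t)² = 9.9367, Σln y = 6.5571, Σln t·ln y = 9.3227.
Normal system: [[9.9367, 5.9506]; [5.9506, 5]]·[k, ln C]ᵀ = [9.3227, 6.5571]ᵀ.
Solving (det = 14.2736): k = 0.53206, ln C = 0.67821, so C = exp(0.67821) = 1.97036.

k = 0.5321, C = 1.9704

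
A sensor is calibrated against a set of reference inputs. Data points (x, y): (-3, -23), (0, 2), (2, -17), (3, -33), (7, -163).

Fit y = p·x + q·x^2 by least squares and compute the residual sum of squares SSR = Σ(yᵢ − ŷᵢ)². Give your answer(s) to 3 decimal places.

SSR = 5.690

The normal system MᵀM·[p, q]ᵀ = Mᵀy is [[71, 351]; [351, 2579]]·[p, q]ᵀ = [-1205, -8559]ᵀ.
Determinant 71·2579 − 351² = 59908.
p = ((-1205)·2579 − 351·(-8559))/59908 = -51743/29954; q = (71·(-8559) − 351·(-1205))/59908 = -92367/29954.
Residuals: -6434/14977, 2, -18132/14977, -975/14977, 2841/14977; SSR = 85226/14977.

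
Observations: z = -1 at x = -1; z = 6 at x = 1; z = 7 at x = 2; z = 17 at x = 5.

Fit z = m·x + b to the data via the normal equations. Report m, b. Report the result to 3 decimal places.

m = 2.947, b = 2.093

The normal system MᵀM·[m, b]ᵀ = Mᵀz is [[31, 7]; [7, 4]]·[m, b]ᵀ = [106, 29]ᵀ.
det = 31·4 − 7² = 75.
m = (106·4 − 7·29)/75 = 221/75; b = (31·29 − 7·106)/75 = 157/75.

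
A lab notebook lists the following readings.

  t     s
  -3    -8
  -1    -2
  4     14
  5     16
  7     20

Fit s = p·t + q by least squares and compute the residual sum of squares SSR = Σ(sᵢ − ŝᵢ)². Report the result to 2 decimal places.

Compute the Gram sums: Σt·t = 100, Σt = 12, Σ1 = 5.
For Xᵀs: Σt·s = 302, Σs = 40.
XᵀX·[p, q]ᵀ = Xᵀs becomes [[100, 12]; [12, 5]]·[p, q]ᵀ = [302, 40]ᵀ.
Eliminating q: 5·(row 1) − 12·(row 2) gives 356·p = 5·302 − 12·40 = 1030, so p = 515/178.
Then q = (40 − 12·(515/178))/5 = 94/89.
Residuals: -67/178, -29/178, 122/89, 85/178, -233/178; SSR = 355/89.

SSR = 3.99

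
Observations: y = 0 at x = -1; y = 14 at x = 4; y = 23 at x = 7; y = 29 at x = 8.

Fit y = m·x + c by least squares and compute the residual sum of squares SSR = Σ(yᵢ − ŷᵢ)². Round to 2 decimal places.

SSR = 5.49

Compute the Gram sums: Σx·x = 130, Σx = 18, Σ1 = 4.
Moment sums: Σx·y = 449, Σy = 66.
Δ = 130·4 − 18² = 196.
m = (449·4 − 18·66)/196 = 152/49; c = (130·66 − 18·449)/196 = 249/98.
Residuals: 55/98, -93/98, -123/98, 23/14; SSR = 269/49.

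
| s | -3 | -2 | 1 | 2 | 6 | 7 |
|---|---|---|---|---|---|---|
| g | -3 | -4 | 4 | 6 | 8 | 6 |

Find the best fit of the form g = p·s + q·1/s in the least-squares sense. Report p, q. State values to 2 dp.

From the data, Σs·s = 103, Σs·1/s = 6, Σ1/s·1/s = 2927/1764.
Moment sums: Σs·g = 123, Σ1/s·g = 256/21.
det = 103·(2927/1764) − 6² = 237977/1764.
p = (123·(2927/1764) − 6·(256/21))/(237977/1764) = 230997/237977; q = (103·(256/21) − 6·123)/(237977/1764) = 913080/237977.

p = 0.97, q = 3.84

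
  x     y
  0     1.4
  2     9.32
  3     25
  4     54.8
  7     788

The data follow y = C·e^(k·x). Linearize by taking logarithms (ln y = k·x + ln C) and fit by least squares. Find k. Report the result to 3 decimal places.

Linearized form: ln y = k·x + ln C. From the 5 transformed points,
AᵀA = [[78.0000, 16.0000]; [16.0000, 5]], rhs = [76.8222, 16.4607]ᵀ  (here Σx = 16.0000, Σ(x)² = 78.0000, Σln y = 16.4607, Σx·ln y = 76.8222).
Slope k = (n·Σx·ln y − Σx·Σln y)/(n·Σ(x)² − (Σx)²) = (5·76.8222 − 16.0000·16.4607)/134.0000 = 0.90104; ln C = (Σln y − k·Σx)/n = 0.40880.

k = 0.901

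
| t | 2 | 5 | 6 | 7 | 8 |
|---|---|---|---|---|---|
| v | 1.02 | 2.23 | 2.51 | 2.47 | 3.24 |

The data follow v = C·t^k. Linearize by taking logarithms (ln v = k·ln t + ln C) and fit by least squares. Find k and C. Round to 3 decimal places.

Linearized form: ln v = k·ln t + ln C. From the 5 transformed points,
AᵀA = [[14.3918, 8.1197]; [8.1197, 5]], rhs = [7.1575, 3.8219]ᵀ  (here Σln t = 8.1197, Σ(ln t)² = 14.3918, Σln v = 3.8219, Σln t·ln v = 7.1575).
Solving (det = 6.0295): k = 0.78862, ln C = -0.51629, so C = exp(-0.51629) = 0.59673.

k = 0.789, C = 0.597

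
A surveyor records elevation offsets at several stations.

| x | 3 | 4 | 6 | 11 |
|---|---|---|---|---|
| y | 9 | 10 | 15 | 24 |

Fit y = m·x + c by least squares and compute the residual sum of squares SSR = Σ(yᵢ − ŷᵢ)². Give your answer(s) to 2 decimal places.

SSR = 0.76

Setting ∂/∂m … = 0 gives: 182·m + 24·c = 421;  24·m + 4·c = 58.
det = 182·4 − 24² = 152.
m = (421·4 − 24·58)/152 = 73/38; c = (182·58 − 24·421)/152 = 113/38.
Residuals: 5/19, -25/38, 1/2, -2/19; SSR = 29/38.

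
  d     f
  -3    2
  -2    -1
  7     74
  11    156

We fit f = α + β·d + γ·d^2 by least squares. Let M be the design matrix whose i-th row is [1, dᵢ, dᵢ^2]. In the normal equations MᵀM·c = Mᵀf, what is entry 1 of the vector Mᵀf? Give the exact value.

231

Entry 1 ↔ basis 1, so (Mᵀf)_{1} = Σᵢ fᵢ = (1)·(2) + (1)·(-1) + (1)·(74) + (1)·(156) = 231.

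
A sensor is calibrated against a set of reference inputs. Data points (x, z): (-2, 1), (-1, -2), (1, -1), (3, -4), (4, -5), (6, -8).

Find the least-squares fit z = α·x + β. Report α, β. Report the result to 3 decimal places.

α = -0.986, β = -1.359

Normal-equation sums: Σx·x = 67, Σx = 11, Σ1 = 6.
For Mᵀz: Σx·z = -81, Σz = -19.
Normal equations: [[67, 11]; [11, 6]]·[α, β]ᵀ = [-81, -19]ᵀ.
Δ = 67·6 − 11² = 281.
α = ((-81)·6 − 11·(-19))/281 = -277/281; β = (67·(-19) − 11·(-81))/281 = -382/281.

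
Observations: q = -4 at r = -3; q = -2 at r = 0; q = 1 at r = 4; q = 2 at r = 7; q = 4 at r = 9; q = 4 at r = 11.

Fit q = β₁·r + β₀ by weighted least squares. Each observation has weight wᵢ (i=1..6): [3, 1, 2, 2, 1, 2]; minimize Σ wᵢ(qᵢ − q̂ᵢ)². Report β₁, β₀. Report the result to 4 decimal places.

β₁ = 0.5921, β₀ = -2.0048

With design matrix X, XᵀWX = [[480, 44]; [44, 11]] and XᵀWq = [196, 4]ᵀ.
Eliminating β₀: 11·(row 1) − 44·(row 2) gives 3344·β₁ = 11·196 − 44·4 = 1980, so β₁ = 45/76.
Then β₀ = (4 − 44·(45/76))/11 = -419/209.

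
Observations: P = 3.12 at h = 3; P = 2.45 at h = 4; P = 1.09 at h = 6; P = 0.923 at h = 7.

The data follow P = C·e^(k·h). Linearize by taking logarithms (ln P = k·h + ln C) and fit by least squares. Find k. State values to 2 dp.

k = -0.32

Taking logs, ln P = k·h + ln C, so regress ln P on h.
Over the data: Σh = 20.0000, Σ(h)² = 110.0000, Σln P = 2.0400, Σh·ln P = 6.9540.
Normal system: [[110.0000, 20.0000]; [20.0000, 4]]·[k, ln C]ᵀ = [6.9540, 2.0400]ᵀ.
Slope k = (n·Σh·ln P − Σh·Σln P)/(n·Σ(h)² − (Σh)²) = (4·6.9540 − 20.0000·2.0400)/40.0000 = -0.32458; ln C = (Σln P − k·Σh)/n = 2.13291.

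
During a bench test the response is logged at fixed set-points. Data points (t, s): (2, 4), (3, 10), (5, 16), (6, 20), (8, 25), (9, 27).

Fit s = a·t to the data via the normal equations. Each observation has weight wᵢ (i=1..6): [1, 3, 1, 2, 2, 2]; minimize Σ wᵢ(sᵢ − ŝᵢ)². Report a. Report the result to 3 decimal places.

a = 3.120

MᵀWM·[a]ᵀ = MᵀWs reads: 418·a = 1304.
Hence a = 1304 / 418 ≈ 3.11962.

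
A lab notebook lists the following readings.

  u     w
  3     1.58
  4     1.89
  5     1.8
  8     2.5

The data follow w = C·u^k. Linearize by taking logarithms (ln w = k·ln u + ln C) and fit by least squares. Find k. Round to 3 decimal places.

Let Y = ln w. Fitting Y = k·ln u + ln C by least squares:
Σln u = 6.1738, Σ(ln u)² = 10.0431, Σln w = 2.5981, Σln u·ln w = 4.2364.
Normal system: [[10.0431, 6.1738]; [6.1738, 4]]·[k, ln C]ᵀ = [4.2364, 2.5981]ᵀ.
Solving (det = 2.0569): k = 0.44028, ln C = -0.03002.

k = 0.440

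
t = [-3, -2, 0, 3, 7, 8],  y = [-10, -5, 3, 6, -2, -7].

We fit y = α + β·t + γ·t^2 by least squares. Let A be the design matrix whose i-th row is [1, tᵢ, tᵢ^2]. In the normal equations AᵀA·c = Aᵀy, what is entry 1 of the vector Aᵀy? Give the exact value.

Entry 1 ↔ basis 1, so (Aᵀy)_{1} = Σᵢ yᵢ = (1)·(-10) + (1)·(-5) + (1)·(3) + (1)·(6) + (1)·(-2) + (1)·(-7) = -15.

-15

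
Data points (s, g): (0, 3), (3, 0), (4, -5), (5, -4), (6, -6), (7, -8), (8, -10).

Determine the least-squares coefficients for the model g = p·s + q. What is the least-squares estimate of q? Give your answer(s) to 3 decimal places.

q = 3.375

Setting ∂/∂p … = 0 gives: 199·p + 33·q = -212;  33·p + 7·q = -30.
(Σs·s = 199, Σs = 33, Σ1 = 7, Σs·g = -212, Σg = -30.)
Δ = 199·7 − 33² = 304.
p = ((-212)·7 − 33·(-30))/304 = -13/8; q = (199·(-30) − 33·(-212))/304 = 27/8.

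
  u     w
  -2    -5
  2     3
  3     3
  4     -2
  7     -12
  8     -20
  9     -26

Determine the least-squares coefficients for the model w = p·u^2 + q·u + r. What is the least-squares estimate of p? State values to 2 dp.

Sums needed: Σu^2·u^2 = 13427, Σu^2·u = 1675, Σu^2 = 227, Σu·u = 227, Σu = 31, Σ1 = 7.
Right-hand side: Σu^2·w = -3987, Σu·w = -461, Σw = -59.
Normal equations: [[13427, 1675, 227]; [1675, 227, 31]; [227, 31, 7]]·[p, q, r]ᵀ = [-3987, -461, -59]ᵀ.
Solving the 3×3 system (Gaussian elimination) gives p = -22877/41853, q = 155213/83706, r = 30281/27902.

p = -0.55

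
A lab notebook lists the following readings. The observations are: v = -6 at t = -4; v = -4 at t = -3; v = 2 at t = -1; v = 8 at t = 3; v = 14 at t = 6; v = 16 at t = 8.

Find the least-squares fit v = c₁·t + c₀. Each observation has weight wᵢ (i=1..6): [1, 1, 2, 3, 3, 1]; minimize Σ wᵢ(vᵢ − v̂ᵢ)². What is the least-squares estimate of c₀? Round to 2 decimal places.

The normal system AᵀWA·[c₁, c₀]ᵀ = AᵀWv is [[226, 26]; [26, 11]]·[c₁, c₀]ᵀ = [484, 76]ᵀ.
Determinant 226·11 − 26² = 1810.
c₁ = (484·11 − 26·76)/1810 = 1674/905; c₀ = (226·76 − 26·484)/1810 = 2296/905.

c₀ = 2.54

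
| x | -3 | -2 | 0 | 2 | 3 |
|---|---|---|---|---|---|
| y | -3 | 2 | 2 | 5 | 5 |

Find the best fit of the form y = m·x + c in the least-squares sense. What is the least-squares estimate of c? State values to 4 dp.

The normal system MᵀM·[m, c]ᵀ = Mᵀy is [[26, 0]; [0, 5]]·[m, c]ᵀ = [30, 11]ᵀ.
Eliminating c: 5·(row 1) − 0·(row 2) gives 130·m = 5·30 − 0·11 = 150, so m = 15/13.
Then c = (11 − 0·(15/13))/5 = 11/5.

c = 2.2000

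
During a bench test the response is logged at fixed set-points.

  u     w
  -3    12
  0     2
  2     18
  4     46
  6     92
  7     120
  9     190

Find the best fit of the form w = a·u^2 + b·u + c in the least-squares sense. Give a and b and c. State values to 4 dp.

a = 1.9784, b = 2.9542, c = 2.9073

Entries of AᵀA: Σu^2·u^2 = 10611, Σu^2·u = 1333, Σu^2 = 195, Σu·u = 195, Σu = 25, Σ1 = 7.
Moment sums: Σu^2·w = 25498, Σu·w = 3286, Σw = 480.
So AᵀA·[a, b, c]ᵀ = Aᵀw: [[10611, 1333, 195]; [1333, 195, 25]; [195, 25, 7]]·[a, b, c]ᵀ = [25498, 3286, 480]ᵀ.
Solving the 3×3 system (Gaussian elimination) gives a = 246263/124474, b = 367723/124474, c = 180940/62237.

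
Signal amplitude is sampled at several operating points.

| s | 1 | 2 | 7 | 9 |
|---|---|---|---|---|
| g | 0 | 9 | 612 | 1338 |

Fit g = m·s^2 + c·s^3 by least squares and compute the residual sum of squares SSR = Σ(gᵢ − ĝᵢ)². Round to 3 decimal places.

With design matrix A, AᵀA = [[8979, 75889]; [75889, 649155]] and Aᵀg = [138402, 1185390]ᵀ.
Determinant 8979·649155 − 75889² = 69622424.
m = (138402·649155 − 75889·1185390)/69622424 = -14213925/8702803; c = (8979·1185390 − 75889·138402)/69622424 = 17553429/8702803.
Residuals: -3339504/8702803, -5246505/8702803, 1771614/8702803, -771402/8702803; SSR = 4873347/8702803.

SSR = 0.560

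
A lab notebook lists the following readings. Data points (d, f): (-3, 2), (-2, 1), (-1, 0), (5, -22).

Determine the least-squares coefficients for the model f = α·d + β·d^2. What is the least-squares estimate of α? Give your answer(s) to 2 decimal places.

Setting ∂/∂α … = 0 gives: 39·α + 89·β = -118;  89·α + 723·β = -528.
(Σd·d = 39, Σd·d^2 = 89, Σd^2·d^2 = 723, Σd·f = -118, Σd^2·f = -528.)
Δ = 39·723 − 89² = 20276.
α = ((-118)·723 − 89·(-528))/20276 = -19161/10138; β = (39·(-528) − 89·(-118))/20276 = -5045/10138.

α = -1.89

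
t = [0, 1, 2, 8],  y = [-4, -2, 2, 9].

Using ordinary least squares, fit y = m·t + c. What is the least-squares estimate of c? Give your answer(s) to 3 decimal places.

c = -3.026

The normal system AᵀA·[m, c]ᵀ = Aᵀy is [[69, 11]; [11, 4]]·[m, c]ᵀ = [74, 5]ᵀ.
Δ = 69·4 − 11² = 155.
m = (74·4 − 11·5)/155 = 241/155; c = (69·5 − 11·74)/155 = -469/155.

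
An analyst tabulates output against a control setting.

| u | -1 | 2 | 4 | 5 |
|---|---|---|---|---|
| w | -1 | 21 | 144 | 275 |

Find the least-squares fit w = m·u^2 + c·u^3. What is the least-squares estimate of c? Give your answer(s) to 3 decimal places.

c = 1.968

From the data, Σu^2·u^2 = 898, Σu^2·u^3 = 4180, Σu^3·u^3 = 19786.
Right-hand side: Σu^2·w = 9262, Σu^3·w = 43760.
Normal equations: [[898, 4180]; [4180, 19786]]·[m, c]ᵀ = [9262, 43760]ᵀ.
Determinant 898·19786 − 4180² = 295428.
m = (9262·19786 − 4180·43760)/295428 = 85283/73857; c = (898·43760 − 4180·9262)/295428 = 145330/73857.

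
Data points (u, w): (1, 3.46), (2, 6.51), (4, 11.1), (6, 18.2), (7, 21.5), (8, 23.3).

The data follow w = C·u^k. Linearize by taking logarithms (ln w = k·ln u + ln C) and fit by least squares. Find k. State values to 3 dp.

With ln wᵢ as the transformed response and ln uᵢ as the regressor:
Σln u = 7.8966, Σ(ln u)² = 13.7233, Σln w = 14.6395, Σln u·ln w = 22.3511.
Normal system: [[13.7233, 7.8966]; [7.8966, 6]]·[k, ln C]ᵀ = [22.3511, 14.6395]ᵀ.
Δ = 13.7233·6 − (7.8966)² = 19.9843; k = (22.3511·6 − 7.8966·14.6395)/19.9843 = 0.92597, ln C = (13.7233·14.6395 − 7.8966·22.3511)/19.9843 = 1.22125.

k = 0.926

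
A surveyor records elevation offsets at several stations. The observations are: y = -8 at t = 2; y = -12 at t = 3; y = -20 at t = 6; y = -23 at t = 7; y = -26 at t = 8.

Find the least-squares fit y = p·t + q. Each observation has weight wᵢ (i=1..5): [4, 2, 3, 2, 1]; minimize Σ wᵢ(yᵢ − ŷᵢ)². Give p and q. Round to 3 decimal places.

The normal system MᵀWM·[p, q]ᵀ = MᵀWy is [[304, 54]; [54, 12]]·[p, q]ᵀ = [-1026, -188]ᵀ.
Determinant 304·12 − 54² = 732.
p = ((-1026)·12 − 54·(-188))/732 = -180/61; q = (304·(-188) − 54·(-1026))/732 = -437/183.

p = -2.951, q = -2.388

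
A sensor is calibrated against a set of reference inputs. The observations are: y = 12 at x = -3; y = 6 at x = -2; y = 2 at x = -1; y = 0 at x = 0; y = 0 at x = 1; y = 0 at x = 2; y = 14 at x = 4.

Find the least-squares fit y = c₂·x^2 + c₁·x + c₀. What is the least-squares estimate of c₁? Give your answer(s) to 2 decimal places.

Setting ∂/∂c₂ … = 0 gives: 371·c₂ + 37·c₁ + 35·c₀ = 358;  37·c₂ + 35·c₁ + 1·c₀ = 6;  35·c₂ + 1·c₁ + 7·c₀ = 34.
Solving the 3×3 system (Gaussian elimination) gives c₂ = 2851/2541, c₁ = -362/363, c₀ = -47/77.

c₁ = -1.00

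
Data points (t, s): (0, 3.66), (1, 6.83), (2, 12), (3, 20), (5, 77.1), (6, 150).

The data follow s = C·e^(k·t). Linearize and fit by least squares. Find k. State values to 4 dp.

Linearized form: ln s = k·t + ln C. From the 6 transformed points,
XᵀX = [[75.0000, 17.0000]; [17.0000, 6]], rhs = [67.6677, 18.0552]ᵀ  (here Σt = 17.0000, Σ(t)² = 75.0000, Σln s = 18.0552, Σt·ln s = 67.6677).
Δ = 75.0000·6 − (17.0000)² = 161.0000; k = (67.6677·6 − 17.0000·18.0552)/161.0000 = 0.61533, ln C = (75.0000·18.0552 − 17.0000·67.6677)/161.0000 = 1.26576.

k = 0.6153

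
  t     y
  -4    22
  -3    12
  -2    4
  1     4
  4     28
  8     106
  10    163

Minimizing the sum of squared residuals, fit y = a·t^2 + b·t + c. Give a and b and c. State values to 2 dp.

a = 1.54, b = 0.86, c = 0.55

Compute the Gram sums: Σt^2·t^2 = 14706, Σt^2·t = 1478, Σt^2 = 210, Σt·t = 210, Σt = 14, Σ1 = 7.
For Mᵀy: Σt^2·y = 24012, Σt·y = 2462, Σy = 339.
MᵀM·[a, b, c]ᵀ = Mᵀy becomes [[14706, 1478, 210]; [1478, 210, 14]; [210, 14, 7]]·[a, b, c]ᵀ = [24012, 2462, 339]ᵀ.
Solving the 3×3 system (Gaussian elimination) gives a = 157943/102632, b = 87867/102632, c = 49260/89803.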